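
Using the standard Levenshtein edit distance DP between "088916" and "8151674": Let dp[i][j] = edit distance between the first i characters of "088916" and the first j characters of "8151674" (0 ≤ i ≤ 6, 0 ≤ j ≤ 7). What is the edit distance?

5

   ''  8  1  5  1  6  7  4
''  0  1  2  3  4  5  6  7
 0  1  1  2  3  4  5  6  7
 8  2  1  2  3  4  5  6  7
 8  3  2  2  3  4  5  6  7
 9  4  3  3  3  4  5  6  7
 1  5  4  3  4  3  4  5  6
 6  6  5  4  4  4  3  4  5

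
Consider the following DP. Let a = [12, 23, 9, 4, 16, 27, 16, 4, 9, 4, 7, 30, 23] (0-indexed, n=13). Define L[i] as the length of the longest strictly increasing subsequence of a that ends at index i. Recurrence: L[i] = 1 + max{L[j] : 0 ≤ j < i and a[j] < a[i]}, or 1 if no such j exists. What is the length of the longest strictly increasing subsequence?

   i    0    1    2    3    4    5    6    7    8    9   10   11   12
a[i]   12   23    9    4   16   27   16    4    9    4    7   30   23
L[i]    1    2    1    1    2    3    2    1    2    1    2    4    3

4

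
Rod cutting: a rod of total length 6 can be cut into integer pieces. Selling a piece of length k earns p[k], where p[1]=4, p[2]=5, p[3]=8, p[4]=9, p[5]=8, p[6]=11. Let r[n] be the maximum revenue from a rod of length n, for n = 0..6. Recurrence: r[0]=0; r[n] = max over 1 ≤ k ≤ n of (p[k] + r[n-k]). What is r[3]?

12

   n    0    1    2    3    4    5    6
r[n]    0    4    8   12   16   20   24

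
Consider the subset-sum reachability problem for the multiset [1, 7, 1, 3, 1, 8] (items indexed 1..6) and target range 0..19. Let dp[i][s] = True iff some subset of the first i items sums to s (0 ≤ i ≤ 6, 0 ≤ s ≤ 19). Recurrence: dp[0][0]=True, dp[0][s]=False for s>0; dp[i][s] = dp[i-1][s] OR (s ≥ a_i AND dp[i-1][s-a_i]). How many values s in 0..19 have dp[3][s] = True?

i\s   0   1   2   3   4   5   6   7   8   9  10  11  12  13  14  15  16  17  18  19
  0   T   F   F   F   F   F   F   F   F   F   F   F   F   F   F   F   F   F   F   F
  1   T   T   F   F   F   F   F   F   F   F   F   F   F   F   F   F   F   F   F   F
  2   T   T   F   F   F   F   F   T   T   F   F   F   F   F   F   F   F   F   F   F
  3   T   T   T   F   F   F   F   T   T   T   F   F   F   F   F   F   F   F   F   F
  4   T   T   T   T   T   T   F   T   T   T   T   T   T   F   F   F   F   F   F   F
  5   T   T   T   T   T   T   T   T   T   T   T   T   T   T   F   F   F   F   F   F
  6   T   T   T   T   T   T   T   T   T   T   T   T   T   T   T   T   T   T   T   T

6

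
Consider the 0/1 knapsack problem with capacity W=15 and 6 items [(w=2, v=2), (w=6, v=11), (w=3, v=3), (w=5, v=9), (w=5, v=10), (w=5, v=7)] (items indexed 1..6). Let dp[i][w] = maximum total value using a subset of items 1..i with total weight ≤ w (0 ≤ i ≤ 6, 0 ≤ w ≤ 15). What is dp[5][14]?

i\w   0   1   2   3   4   5   6   7   8   9  10  11  12  13  14  15
  0   0   0   0   0   0   0   0   0   0   0   0   0   0   0   0   0
  1   0   0   2   2   2   2   2   2   2   2   2   2   2   2   2   2
  2   0   0   2   2   2   2  11  11  13  13  13  13  13  13  13  13
  3   0   0   2   3   3   5  11  11  13  14  14  16  16  16  16  16
  4   0   0   2   3   3   9  11  11  13  14  14  20  20  22  23  23
  5   0   0   2   3   3  10  11  12  13  14  19  21  21  23  24  24
  6   0   0   2   3   3  10  11  12  13  14  19  21  21  23  24  26

24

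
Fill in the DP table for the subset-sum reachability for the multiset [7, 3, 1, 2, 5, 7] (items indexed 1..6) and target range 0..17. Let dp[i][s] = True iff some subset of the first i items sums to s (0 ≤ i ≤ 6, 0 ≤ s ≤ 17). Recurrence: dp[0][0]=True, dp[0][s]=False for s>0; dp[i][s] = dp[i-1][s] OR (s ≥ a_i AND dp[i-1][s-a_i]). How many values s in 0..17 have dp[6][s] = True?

i\s   0   1   2   3   4   5   6   7   8   9  10  11  12  13  14  15  16  17
  0   T   F   F   F   F   F   F   F   F   F   F   F   F   F   F   F   F   F
  1   T   F   F   F   F   F   F   T   F   F   F   F   F   F   F   F   F   F
  2   T   F   F   T   F   F   F   T   F   F   T   F   F   F   F   F   F   F
  3   T   T   F   T   T   F   F   T   T   F   T   T   F   F   F   F   F   F
  4   T   T   T   T   T   T   T   T   T   T   T   T   T   T   F   F   F   F
  5   T   T   T   T   T   T   T   T   T   T   T   T   T   T   T   T   T   T
  6   T   T   T   T   T   T   T   T   T   T   T   T   T   T   T   T   T   T

18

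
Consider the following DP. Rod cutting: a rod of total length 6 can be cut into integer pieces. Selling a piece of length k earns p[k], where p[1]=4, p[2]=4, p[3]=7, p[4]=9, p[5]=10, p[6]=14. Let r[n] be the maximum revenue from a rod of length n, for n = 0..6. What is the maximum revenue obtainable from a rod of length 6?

   n    0    1    2    3    4    5    6
r[n]    0    4    8   12   16   20   24

24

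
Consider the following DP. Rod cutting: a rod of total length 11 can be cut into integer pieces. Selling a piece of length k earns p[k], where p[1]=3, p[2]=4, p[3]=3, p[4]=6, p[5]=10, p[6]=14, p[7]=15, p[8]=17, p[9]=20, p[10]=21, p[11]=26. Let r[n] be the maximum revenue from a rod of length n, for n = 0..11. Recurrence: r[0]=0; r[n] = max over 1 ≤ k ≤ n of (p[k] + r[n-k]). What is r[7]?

   n    0    1    2    3    4    5    6    7    8    9   10   11
r[n]    0    3    6    9   12   15   18   21   24   27   30   33

21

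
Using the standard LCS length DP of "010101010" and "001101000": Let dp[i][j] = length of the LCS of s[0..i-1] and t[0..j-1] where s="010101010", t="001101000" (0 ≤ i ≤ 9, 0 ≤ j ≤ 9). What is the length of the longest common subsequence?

7

   ''  0  0  1  1  0  1  0  0  0
''  0  0  0  0  0  0  0  0  0  0
 0  0  1  1  1  1  1  1  1  1  1
 1  0  1  1  2  2  2  2  2  2  2
 0  0  1  2  2  2  3  3  3  3  3
 1  0  1  2  3  3  3  4  4  4  4
 0  0  1  2  3  3  4  4  5  5  5
 1  0  1  2  3  4  4  5  5  5  5
 0  0  1  2  3  4  5  5  6  6  6
 1  0  1  2  3  4  5  6  6  6  6
 0  0  1  2  3  4  5  6  7  7  7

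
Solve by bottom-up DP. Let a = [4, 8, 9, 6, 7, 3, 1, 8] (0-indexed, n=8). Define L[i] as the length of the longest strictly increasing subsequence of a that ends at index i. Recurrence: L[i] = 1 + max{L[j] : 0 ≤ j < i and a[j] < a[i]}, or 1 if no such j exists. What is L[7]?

4

   i    0    1    2    3    4    5    6    7
a[i]    4    8    9    6    7    3    1    8
L[i]    1    2    3    2    3    1    1    4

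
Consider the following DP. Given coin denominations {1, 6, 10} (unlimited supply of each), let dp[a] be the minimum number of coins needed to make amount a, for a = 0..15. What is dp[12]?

 a  0  1  2  3  4  5  6  7  8  9 10 11 12 13 14 15
dp  0  1  2  3  4  5  1  2  3  4  1  2  2  3  4  5

2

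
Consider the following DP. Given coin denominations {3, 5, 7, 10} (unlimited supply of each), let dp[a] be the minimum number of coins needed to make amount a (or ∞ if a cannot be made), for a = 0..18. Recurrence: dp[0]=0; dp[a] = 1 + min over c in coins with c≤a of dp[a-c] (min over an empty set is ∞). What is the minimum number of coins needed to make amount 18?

3

 a  0  1  2  3  4  5  6  7  8  9 10 11 12 13 14 15 16 17 18
dp  0  -  -  1  -  1  2  1  2  3  1  3  2  2  2  2  3  2  3
(- denotes ∞ / unreachable)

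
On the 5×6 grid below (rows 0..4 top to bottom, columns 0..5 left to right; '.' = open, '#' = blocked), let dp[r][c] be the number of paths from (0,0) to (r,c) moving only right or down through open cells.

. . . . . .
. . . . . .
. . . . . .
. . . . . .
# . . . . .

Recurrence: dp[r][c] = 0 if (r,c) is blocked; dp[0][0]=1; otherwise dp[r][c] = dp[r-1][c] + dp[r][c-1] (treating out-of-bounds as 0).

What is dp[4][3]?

34

r\c   0   1   2   3   4   5
  0   1   1   1   1   1   1
  1   1   2   3   4   5   6
  2   1   3   6  10  15  21
  3   1   4  10  20  35  56
  4   0   4  14  34  69 125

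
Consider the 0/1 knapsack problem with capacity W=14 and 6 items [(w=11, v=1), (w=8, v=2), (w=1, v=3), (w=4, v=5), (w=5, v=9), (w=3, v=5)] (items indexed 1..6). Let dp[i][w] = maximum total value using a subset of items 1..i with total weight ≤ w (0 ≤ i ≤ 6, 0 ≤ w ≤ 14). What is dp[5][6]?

12

i\w   0   1   2   3   4   5   6   7   8   9  10  11  12  13  14
  0   0   0   0   0   0   0   0   0   0   0   0   0   0   0   0
  1   0   0   0   0   0   0   0   0   0   0   0   1   1   1   1
  2   0   0   0   0   0   0   0   0   2   2   2   2   2   2   2
  3   0   3   3   3   3   3   3   3   3   5   5   5   5   5   5
  4   0   3   3   3   5   8   8   8   8   8   8   8   8  10  10
  5   0   3   3   3   5   9  12  12  12  14  17  17  17  17  17
  6   0   3   3   5   8   9  12  12  14  17  17  17  19  22  22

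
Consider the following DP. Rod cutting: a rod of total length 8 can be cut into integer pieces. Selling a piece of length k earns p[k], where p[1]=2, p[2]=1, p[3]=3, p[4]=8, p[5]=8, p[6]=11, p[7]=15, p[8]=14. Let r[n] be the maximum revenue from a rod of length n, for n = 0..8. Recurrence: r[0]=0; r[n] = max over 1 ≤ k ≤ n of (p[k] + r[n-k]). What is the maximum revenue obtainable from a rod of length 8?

17

   n    0    1    2    3    4    5    6    7    8
r[n]    0    2    4    6    8   10   12   15   17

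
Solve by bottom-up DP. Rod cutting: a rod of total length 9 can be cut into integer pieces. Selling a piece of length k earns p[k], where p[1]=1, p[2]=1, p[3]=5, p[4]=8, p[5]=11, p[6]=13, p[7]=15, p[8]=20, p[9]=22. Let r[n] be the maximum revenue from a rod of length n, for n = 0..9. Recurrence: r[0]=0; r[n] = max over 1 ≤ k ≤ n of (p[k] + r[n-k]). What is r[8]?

20

   n    0    1    2    3    4    5    6    7    8    9
r[n]    0    1    2    5    8   11   13   15   20   22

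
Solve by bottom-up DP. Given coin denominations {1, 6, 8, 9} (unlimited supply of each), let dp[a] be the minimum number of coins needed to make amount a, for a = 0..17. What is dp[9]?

1

 a  0  1  2  3  4  5  6  7  8  9 10 11 12 13 14 15 16 17
dp  0  1  2  3  4  5  1  2  1  1  2  3  2  3  2  2  2  2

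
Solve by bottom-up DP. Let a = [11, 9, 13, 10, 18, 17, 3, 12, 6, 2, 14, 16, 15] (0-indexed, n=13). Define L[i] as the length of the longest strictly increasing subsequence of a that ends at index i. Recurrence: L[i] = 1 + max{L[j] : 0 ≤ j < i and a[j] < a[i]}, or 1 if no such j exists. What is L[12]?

   i    0    1    2    3    4    5    6    7    8    9   10   11   12
a[i]   11    9   13   10   18   17    3   12    6    2   14   16   15
L[i]    1    1    2    2    3    3    1    3    2    1    4    5    5

5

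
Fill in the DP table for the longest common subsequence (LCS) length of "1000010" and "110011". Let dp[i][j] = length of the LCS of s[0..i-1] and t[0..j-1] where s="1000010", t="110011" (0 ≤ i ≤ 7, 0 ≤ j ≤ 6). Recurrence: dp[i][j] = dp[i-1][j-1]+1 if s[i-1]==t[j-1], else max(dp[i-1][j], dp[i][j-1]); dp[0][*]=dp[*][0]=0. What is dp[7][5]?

4

   ''  1  1  0  0  1  1
''  0  0  0  0  0  0  0
 1  0  1  1  1  1  1  1
 0  0  1  1  2  2  2  2
 0  0  1  1  2  3  3  3
 0  0  1  1  2  3  3  3
 0  0  1  1  2  3  3  3
 1  0  1  2  2  3  4  4
 0  0  1  2  3  3  4  4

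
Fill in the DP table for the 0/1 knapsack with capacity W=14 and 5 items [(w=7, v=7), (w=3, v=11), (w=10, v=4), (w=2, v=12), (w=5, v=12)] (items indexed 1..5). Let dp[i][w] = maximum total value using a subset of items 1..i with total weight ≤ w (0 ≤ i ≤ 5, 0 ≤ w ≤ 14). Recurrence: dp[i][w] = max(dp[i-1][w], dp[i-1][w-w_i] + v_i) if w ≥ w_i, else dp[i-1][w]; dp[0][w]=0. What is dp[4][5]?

23

i\w   0   1   2   3   4   5   6   7   8   9  10  11  12  13  14
  0   0   0   0   0   0   0   0   0   0   0   0   0   0   0   0
  1   0   0   0   0   0   0   0   7   7   7   7   7   7   7   7
  2   0   0   0  11  11  11  11  11  11  11  18  18  18  18  18
  3   0   0   0  11  11  11  11  11  11  11  18  18  18  18  18
  4   0   0  12  12  12  23  23  23  23  23  23  23  30  30  30
  5   0   0  12  12  12  23  23  24  24  24  35  35  35  35  35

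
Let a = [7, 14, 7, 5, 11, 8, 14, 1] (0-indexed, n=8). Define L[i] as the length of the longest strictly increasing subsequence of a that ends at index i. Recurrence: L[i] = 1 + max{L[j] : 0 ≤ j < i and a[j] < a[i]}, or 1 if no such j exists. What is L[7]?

1

   i    0    1    2    3    4    5    6    7
a[i]    7   14    7    5   11    8   14    1
L[i]    1    2    1    1    2    2    3    1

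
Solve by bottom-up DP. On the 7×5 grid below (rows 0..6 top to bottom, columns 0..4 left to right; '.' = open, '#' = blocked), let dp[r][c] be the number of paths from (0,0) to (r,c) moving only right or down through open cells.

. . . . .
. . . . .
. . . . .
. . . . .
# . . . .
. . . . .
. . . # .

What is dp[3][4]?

35

r\c   0   1   2   3   4
  0   1   1   1   1   1
  1   1   2   3   4   5
  2   1   3   6  10  15
  3   1   4  10  20  35
  4   0   4  14  34  69
  5   0   4  18  52 121
  6   0   4  22   0 121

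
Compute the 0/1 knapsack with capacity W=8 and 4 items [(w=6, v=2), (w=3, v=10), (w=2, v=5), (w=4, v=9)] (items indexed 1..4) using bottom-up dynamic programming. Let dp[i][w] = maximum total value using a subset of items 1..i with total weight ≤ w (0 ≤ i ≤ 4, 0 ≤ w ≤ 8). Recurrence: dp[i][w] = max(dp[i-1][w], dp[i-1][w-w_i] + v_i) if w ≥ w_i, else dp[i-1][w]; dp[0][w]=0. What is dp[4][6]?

15

i\w   0   1   2   3   4   5   6   7   8
  0   0   0   0   0   0   0   0   0   0
  1   0   0   0   0   0   0   2   2   2
  2   0   0   0  10  10  10  10  10  10
  3   0   0   5  10  10  15  15  15  15
  4   0   0   5  10  10  15  15  19  19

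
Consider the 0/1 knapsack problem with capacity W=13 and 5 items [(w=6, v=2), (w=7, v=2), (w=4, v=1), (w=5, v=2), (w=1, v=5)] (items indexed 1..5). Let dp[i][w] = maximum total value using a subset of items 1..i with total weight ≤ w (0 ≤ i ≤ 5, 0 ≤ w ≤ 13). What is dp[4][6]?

2

i\w   0   1   2   3   4   5   6   7   8   9  10  11  12  13
  0   0   0   0   0   0   0   0   0   0   0   0   0   0   0
  1   0   0   0   0   0   0   2   2   2   2   2   2   2   2
  2   0   0   0   0   0   0   2   2   2   2   2   2   2   4
  3   0   0   0   0   1   1   2   2   2   2   3   3   3   4
  4   0   0   0   0   1   2   2   2   2   3   3   4   4   4
  5   0   5   5   5   5   6   7   7   7   7   8   8   9   9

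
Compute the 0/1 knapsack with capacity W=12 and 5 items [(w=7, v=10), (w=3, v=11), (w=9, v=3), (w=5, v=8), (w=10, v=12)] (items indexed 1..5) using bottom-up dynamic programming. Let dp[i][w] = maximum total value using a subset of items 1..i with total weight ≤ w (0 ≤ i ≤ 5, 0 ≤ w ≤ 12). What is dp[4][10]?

21

i\w   0   1   2   3   4   5   6   7   8   9  10  11  12
  0   0   0   0   0   0   0   0   0   0   0   0   0   0
  1   0   0   0   0   0   0   0  10  10  10  10  10  10
  2   0   0   0  11  11  11  11  11  11  11  21  21  21
  3   0   0   0  11  11  11  11  11  11  11  21  21  21
  4   0   0   0  11  11  11  11  11  19  19  21  21  21
  5   0   0   0  11  11  11  11  11  19  19  21  21  21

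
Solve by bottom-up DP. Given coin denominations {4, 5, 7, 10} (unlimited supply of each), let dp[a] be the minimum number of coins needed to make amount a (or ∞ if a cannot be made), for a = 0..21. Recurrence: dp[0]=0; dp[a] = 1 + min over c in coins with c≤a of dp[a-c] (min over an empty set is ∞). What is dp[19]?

 a  0  1  2  3  4  5  6  7  8  9 10 11 12 13 14 15 16 17 18 19 20 21
dp  0  -  -  -  1  1  -  1  2  2  1  2  2  3  2  2  3  2  3  3  2  3
(- denotes ∞ / unreachable)

3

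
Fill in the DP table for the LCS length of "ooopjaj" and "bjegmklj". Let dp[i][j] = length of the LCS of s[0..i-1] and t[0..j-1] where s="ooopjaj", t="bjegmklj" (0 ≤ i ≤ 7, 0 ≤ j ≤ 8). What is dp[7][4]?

   ''  b  j  e  g  m  k  l  j
''  0  0  0  0  0  0  0  0  0
 o  0  0  0  0  0  0  0  0  0
 o  0  0  0  0  0  0  0  0  0
 o  0  0  0  0  0  0  0  0  0
 p  0  0  0  0  0  0  0  0  0
 j  0  0  1  1  1  1  1  1  1
 a  0  0  1  1  1  1  1  1  1
 j  0  0  1  1  1  1  1  1  2

1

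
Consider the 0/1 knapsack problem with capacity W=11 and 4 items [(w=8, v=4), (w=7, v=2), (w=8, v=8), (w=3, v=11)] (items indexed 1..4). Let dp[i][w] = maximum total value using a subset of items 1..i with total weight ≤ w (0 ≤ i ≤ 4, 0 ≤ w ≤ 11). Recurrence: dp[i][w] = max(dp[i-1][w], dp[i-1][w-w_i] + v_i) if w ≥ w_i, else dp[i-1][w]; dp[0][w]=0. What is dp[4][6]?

11

i\w   0   1   2   3   4   5   6   7   8   9  10  11
  0   0   0   0   0   0   0   0   0   0   0   0   0
  1   0   0   0   0   0   0   0   0   4   4   4   4
  2   0   0   0   0   0   0   0   2   4   4   4   4
  3   0   0   0   0   0   0   0   2   8   8   8   8
  4   0   0   0  11  11  11  11  11  11  11  13  19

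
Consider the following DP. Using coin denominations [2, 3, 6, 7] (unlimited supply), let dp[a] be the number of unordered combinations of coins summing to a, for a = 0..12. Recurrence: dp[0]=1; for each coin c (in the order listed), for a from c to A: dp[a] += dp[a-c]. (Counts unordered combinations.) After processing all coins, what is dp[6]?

after  coin     0     1     2     3     4     5     6     7     8     9    10    11    12
          2     1     0     1     0     1     0     1     0     1     0     1     0     1
          3     1     0     1     1     1     1     2     1     2     2     2     2     3
          6     1     0     1     1     1     1     3     1     3     3     3     3     6
          7     1     0     1     1     1     1     3     2     3     4     4     4     7

3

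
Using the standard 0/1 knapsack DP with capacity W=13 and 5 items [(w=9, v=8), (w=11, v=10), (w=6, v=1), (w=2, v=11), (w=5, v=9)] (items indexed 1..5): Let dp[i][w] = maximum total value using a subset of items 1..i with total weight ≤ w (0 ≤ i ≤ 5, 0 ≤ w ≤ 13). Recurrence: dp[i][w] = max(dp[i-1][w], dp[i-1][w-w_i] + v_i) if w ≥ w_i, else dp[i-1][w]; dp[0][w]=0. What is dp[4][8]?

i\w   0   1   2   3   4   5   6   7   8   9  10  11  12  13
  0   0   0   0   0   0   0   0   0   0   0   0   0   0   0
  1   0   0   0   0   0   0   0   0   0   8   8   8   8   8
  2   0   0   0   0   0   0   0   0   0   8   8  10  10  10
  3   0   0   0   0   0   0   1   1   1   8   8  10  10  10
  4   0   0  11  11  11  11  11  11  12  12  12  19  19  21
  5   0   0  11  11  11  11  11  20  20  20  20  20  20  21

12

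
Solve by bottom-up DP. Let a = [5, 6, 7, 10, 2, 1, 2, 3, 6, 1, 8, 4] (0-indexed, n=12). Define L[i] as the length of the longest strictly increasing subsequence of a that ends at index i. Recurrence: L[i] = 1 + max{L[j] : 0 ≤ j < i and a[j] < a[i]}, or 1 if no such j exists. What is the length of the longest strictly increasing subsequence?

5

   i    0    1    2    3    4    5    6    7    8    9   10   11
a[i]    5    6    7   10    2    1    2    3    6    1    8    4
L[i]    1    2    3    4    1    1    2    3    4    1    5    4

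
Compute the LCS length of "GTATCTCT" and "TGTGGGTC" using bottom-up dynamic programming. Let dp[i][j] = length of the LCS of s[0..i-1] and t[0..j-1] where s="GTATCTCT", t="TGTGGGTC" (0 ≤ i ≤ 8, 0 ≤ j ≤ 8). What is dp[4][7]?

3

   ''  T  G  T  G  G  G  T  C
''  0  0  0  0  0  0  0  0  0
 G  0  0  1  1  1  1  1  1  1
 T  0  1  1  2  2  2  2  2  2
 A  0  1  1  2  2  2  2  2  2
 T  0  1  1  2  2  2  2  3  3
 C  0  1  1  2  2  2  2  3  4
 T  0  1  1  2  2  2  2  3  4
 C  0  1  1  2  2  2  2  3  4
 T  0  1  1  2  2  2  2  3  4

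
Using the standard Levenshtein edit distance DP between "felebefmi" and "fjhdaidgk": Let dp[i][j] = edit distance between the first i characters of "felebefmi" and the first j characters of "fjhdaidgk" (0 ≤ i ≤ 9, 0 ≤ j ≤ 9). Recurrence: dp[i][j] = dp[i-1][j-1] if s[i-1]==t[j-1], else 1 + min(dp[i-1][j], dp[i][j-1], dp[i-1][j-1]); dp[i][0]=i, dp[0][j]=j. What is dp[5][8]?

   ''  f  j  h  d  a  i  d  g  k
''  0  1  2  3  4  5  6  7  8  9
 f  1  0  1  2  3  4  5  6  7  8
 e  2  1  1  2  3  4  5  6  7  8
 l  3  2  2  2  3  4  5  6  7  8
 e  4  3  3  3  3  4  5  6  7  8
 b  5  4  4  4  4  4  5  6  7  8
 e  6  5  5  5  5  5  5  6  7  8
 f  7  6  6  6  6  6  6  6  7  8
 m  8  7  7  7  7  7  7  7  7  8
 i  9  8  8  8  8  8  7  8  8  8

7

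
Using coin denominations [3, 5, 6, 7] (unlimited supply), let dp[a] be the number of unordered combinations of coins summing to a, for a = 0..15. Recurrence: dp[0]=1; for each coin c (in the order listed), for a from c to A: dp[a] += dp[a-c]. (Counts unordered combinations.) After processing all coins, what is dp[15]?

after  coin     0     1     2     3     4     5     6     7     8     9    10    11    12    13    14    15
          3     1     0     0     1     0     0     1     0     0     1     0     0     1     0     0     1
          5     1     0     0     1     0     1     1     0     1     1     1     1     1     1     1     2
          6     1     0     0     1     0     1     2     0     1     2     1     2     3     1     2     4
          7     1     0     0     1     0     1     2     1     1     2     2     2     4     3     3     5

5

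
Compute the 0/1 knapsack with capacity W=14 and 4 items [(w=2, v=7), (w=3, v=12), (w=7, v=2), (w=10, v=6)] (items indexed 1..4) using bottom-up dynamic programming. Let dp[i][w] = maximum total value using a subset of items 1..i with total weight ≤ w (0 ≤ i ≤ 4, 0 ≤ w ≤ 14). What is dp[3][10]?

19

i\w   0   1   2   3   4   5   6   7   8   9  10  11  12  13  14
  0   0   0   0   0   0   0   0   0   0   0   0   0   0   0   0
  1   0   0   7   7   7   7   7   7   7   7   7   7   7   7   7
  2   0   0   7  12  12  19  19  19  19  19  19  19  19  19  19
  3   0   0   7  12  12  19  19  19  19  19  19  19  21  21  21
  4   0   0   7  12  12  19  19  19  19  19  19  19  21  21  21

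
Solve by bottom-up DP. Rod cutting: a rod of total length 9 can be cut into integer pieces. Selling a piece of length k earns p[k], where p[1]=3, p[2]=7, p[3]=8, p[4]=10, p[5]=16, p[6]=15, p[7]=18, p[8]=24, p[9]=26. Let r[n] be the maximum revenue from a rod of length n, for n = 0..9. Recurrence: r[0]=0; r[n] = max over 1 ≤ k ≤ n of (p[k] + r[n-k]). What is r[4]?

14

   n    0    1    2    3    4    5    6    7    8    9
r[n]    0    3    7   10   14   17   21   24   28   31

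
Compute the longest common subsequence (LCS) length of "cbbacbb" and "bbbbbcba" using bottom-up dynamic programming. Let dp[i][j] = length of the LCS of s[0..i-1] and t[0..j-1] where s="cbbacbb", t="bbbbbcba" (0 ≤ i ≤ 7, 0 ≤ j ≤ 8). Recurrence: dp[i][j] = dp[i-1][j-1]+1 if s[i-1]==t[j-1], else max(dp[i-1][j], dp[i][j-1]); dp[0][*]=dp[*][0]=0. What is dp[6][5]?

   ''  b  b  b  b  b  c  b  a
''  0  0  0  0  0  0  0  0  0
 c  0  0  0  0  0  0  1  1  1
 b  0  1  1  1  1  1  1  2  2
 b  0  1  2  2  2  2  2  2  2
 a  0  1  2  2  2  2  2  2  3
 c  0  1  2  2  2  2  3  3  3
 b  0  1  2  3  3  3  3  4  4
 b  0  1  2  3  4  4  4  4  4

3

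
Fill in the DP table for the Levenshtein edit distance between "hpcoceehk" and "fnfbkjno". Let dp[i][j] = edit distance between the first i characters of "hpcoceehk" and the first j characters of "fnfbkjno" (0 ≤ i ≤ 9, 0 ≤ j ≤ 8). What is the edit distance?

9

   ''  f  n  f  b  k  j  n  o
''  0  1  2  3  4  5  6  7  8
 h  1  1  2  3  4  5  6  7  8
 p  2  2  2  3  4  5  6  7  8
 c  3  3  3  3  4  5  6  7  8
 o  4  4  4  4  4  5  6  7  7
 c  5  5  5  5  5  5  6  7  8
 e  6  6  6  6  6  6  6  7  8
 e  7  7  7  7  7  7  7  7  8
 h  8  8  8  8  8  8  8  8  8
 k  9  9  9  9  9  8  9  9  9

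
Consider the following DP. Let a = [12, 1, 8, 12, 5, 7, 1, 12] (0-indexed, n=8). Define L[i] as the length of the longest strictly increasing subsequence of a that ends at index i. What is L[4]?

2

   i    0    1    2    3    4    5    6    7
a[i]   12    1    8   12    5    7    1   12
L[i]    1    1    2    3    2    3    1    4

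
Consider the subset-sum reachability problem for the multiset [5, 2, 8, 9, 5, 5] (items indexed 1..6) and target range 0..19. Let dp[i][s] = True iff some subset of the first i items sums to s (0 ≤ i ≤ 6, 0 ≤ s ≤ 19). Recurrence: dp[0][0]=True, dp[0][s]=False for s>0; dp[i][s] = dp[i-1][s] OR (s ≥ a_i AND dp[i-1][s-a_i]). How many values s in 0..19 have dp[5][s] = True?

16

i\s   0   1   2   3   4   5   6   7   8   9  10  11  12  13  14  15  16  17  18  19
  0   T   F   F   F   F   F   F   F   F   F   F   F   F   F   F   F   F   F   F   F
  1   T   F   F   F   F   T   F   F   F   F   F   F   F   F   F   F   F   F   F   F
  2   T   F   T   F   F   T   F   T   F   F   F   F   F   F   F   F   F   F   F   F
  3   T   F   T   F   F   T   F   T   T   F   T   F   F   T   F   T   F   F   F   F
  4   T   F   T   F   F   T   F   T   T   T   T   T   F   T   T   T   T   T   F   T
  5   T   F   T   F   F   T   F   T   T   T   T   T   T   T   T   T   T   T   T   T
  6   T   F   T   F   F   T   F   T   T   T   T   T   T   T   T   T   T   T   T   T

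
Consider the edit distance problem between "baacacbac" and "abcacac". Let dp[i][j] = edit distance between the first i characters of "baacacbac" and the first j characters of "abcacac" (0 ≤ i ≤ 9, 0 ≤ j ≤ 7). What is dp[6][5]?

   ''  a  b  c  a  c  a  c
''  0  1  2  3  4  5  6  7
 b  1  1  1  2  3  4  5  6
 a  2  1  2  2  2  3  4  5
 a  3  2  2  3  2  3  3  4
 c  4  3  3  2  3  2  3  3
 a  5  4  4  3  2  3  2  3
 c  6  5  5  4  3  2  3  2
 b  7  6  5  5  4  3  3  3
 a  8  7  6  6  5  4  3  4
 c  9  8  7  6  6  5  4  3

2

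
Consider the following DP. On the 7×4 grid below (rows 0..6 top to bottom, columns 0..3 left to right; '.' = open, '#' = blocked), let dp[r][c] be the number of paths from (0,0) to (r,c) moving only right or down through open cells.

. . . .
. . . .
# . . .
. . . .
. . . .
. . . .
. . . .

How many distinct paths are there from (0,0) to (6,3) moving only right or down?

r\c   0   1   2   3
  0   1   1   1   1
  1   1   2   3   4
  2   0   2   5   9
  3   0   2   7  16
  4   0   2   9  25
  5   0   2  11  36
  6   0   2  13  49

49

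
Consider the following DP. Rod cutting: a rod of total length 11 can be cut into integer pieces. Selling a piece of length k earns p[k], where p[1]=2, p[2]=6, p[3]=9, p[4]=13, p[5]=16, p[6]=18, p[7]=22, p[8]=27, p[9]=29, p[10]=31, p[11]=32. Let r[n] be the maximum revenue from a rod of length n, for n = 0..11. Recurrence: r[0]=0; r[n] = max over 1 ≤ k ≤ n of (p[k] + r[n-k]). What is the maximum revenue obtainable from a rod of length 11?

   n    0    1    2    3    4    5    6    7    8    9   10   11
r[n]    0    2    6    9   13   16   19   22   27   29   33   36

36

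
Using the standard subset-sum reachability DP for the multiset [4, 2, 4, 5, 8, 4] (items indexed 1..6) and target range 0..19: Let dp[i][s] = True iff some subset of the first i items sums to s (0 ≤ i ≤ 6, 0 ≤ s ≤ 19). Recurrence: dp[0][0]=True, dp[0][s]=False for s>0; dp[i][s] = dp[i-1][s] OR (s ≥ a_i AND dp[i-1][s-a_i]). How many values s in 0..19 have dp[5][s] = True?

i\s   0   1   2   3   4   5   6   7   8   9  10  11  12  13  14  15  16  17  18  19
  0   T   F   F   F   F   F   F   F   F   F   F   F   F   F   F   F   F   F   F   F
  1   T   F   F   F   T   F   F   F   F   F   F   F   F   F   F   F   F   F   F   F
  2   T   F   T   F   T   F   T   F   F   F   F   F   F   F   F   F   F   F   F   F
  3   T   F   T   F   T   F   T   F   T   F   T   F   F   F   F   F   F   F   F   F
  4   T   F   T   F   T   T   T   T   T   T   T   T   F   T   F   T   F   F   F   F
  5   T   F   T   F   T   T   T   T   T   T   T   T   T   T   T   T   T   T   T   T
  6   T   F   T   F   T   T   T   T   T   T   T   T   T   T   T   T   T   T   T   T

18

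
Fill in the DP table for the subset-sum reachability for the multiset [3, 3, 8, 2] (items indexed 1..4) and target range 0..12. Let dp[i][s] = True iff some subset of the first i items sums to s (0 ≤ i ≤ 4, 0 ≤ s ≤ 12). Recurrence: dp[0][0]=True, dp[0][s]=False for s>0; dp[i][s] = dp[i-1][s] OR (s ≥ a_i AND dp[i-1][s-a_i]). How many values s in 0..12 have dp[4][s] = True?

i\s   0   1   2   3   4   5   6   7   8   9  10  11  12
  0   T   F   F   F   F   F   F   F   F   F   F   F   F
  1   T   F   F   T   F   F   F   F   F   F   F   F   F
  2   T   F   F   T   F   F   T   F   F   F   F   F   F
  3   T   F   F   T   F   F   T   F   T   F   F   T   F
  4   T   F   T   T   F   T   T   F   T   F   T   T   F

8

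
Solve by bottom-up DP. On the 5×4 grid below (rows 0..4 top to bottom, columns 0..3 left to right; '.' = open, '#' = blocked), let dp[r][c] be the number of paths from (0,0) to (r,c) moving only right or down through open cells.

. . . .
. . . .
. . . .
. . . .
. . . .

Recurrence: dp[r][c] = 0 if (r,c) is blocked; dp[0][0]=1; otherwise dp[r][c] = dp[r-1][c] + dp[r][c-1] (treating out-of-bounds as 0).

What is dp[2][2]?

6

r\c   0   1   2   3
  0   1   1   1   1
  1   1   2   3   4
  2   1   3   6  10
  3   1   4  10  20
  4   1   5  15  35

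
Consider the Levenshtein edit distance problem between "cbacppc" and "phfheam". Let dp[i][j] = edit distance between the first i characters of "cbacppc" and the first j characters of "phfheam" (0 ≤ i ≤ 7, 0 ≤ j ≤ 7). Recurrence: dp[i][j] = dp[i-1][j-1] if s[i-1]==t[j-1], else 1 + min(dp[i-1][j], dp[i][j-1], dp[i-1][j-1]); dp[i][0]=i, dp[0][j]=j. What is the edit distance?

   ''  p  h  f  h  e  a  m
''  0  1  2  3  4  5  6  7
 c  1  1  2  3  4  5  6  7
 b  2  2  2  3  4  5  6  7
 a  3  3  3  3  4  5  5  6
 c  4  4  4  4  4  5  6  6
 p  5  4  5  5  5  5  6  7
 p  6  5  5  6  6  6  6  7
 c  7  6  6  6  7  7  7  7

7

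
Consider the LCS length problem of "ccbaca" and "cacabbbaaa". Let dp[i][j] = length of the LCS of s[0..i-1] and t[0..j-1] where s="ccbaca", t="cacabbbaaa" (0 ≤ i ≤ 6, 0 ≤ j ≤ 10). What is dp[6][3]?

3

   ''  c  a  c  a  b  b  b  a  a  a
''  0  0  0  0  0  0  0  0  0  0  0
 c  0  1  1  1  1  1  1  1  1  1  1
 c  0  1  1  2  2  2  2  2  2  2  2
 b  0  1  1  2  2  3  3  3  3  3  3
 a  0  1  2  2  3  3  3  3  4  4  4
 c  0  1  2  3  3  3  3  3  4  4  4
 a  0  1  2  3  4  4  4  4  4  5  5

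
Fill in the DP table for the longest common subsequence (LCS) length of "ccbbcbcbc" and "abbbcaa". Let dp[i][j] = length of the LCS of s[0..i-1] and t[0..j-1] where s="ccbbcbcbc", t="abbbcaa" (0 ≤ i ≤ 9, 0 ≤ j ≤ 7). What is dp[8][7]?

   ''  a  b  b  b  c  a  a
''  0  0  0  0  0  0  0  0
 c  0  0  0  0  0  1  1  1
 c  0  0  0  0  0  1  1  1
 b  0  0  1  1  1  1  1  1
 b  0  0  1  2  2  2  2  2
 c  0  0  1  2  2  3  3  3
 b  0  0  1  2  3  3  3  3
 c  0  0  1  2  3  4  4  4
 b  0  0  1  2  3  4  4  4
 c  0  0  1  2  3  4  4  4

4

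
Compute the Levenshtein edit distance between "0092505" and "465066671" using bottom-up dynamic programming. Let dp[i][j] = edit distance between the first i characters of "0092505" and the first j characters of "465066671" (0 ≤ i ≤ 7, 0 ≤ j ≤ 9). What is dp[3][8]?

   ''  4  6  5  0  6  6  6  7  1
''  0  1  2  3  4  5  6  7  8  9
 0  1  1  2  3  3  4  5  6  7  8
 0  2  2  2  3  3  4  5  6  7  8
 9  3  3  3  3  4  4  5  6  7  8
 2  4  4  4  4  4  5  5  6  7  8
 5  5  5  5  4  5  5  6  6  7  8
 0  6  6  6  5  4  5  6  7  7  8
 5  7  7  7  6  5  5  6  7  8  8

7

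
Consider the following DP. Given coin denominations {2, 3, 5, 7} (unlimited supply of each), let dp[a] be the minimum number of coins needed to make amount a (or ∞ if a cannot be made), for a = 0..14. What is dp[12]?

 a  0  1  2  3  4  5  6  7  8  9 10 11 12 13 14
dp  0  -  1  1  2  1  2  1  2  2  2  3  2  3  2
(- denotes ∞ / unreachable)

2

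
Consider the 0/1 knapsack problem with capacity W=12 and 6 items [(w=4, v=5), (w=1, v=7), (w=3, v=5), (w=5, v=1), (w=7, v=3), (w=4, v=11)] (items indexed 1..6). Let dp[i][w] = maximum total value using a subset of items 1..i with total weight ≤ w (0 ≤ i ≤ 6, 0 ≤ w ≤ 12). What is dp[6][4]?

i\w   0   1   2   3   4   5   6   7   8   9  10  11  12
  0   0   0   0   0   0   0   0   0   0   0   0   0   0
  1   0   0   0   0   5   5   5   5   5   5   5   5   5
  2   0   7   7   7   7  12  12  12  12  12  12  12  12
  3   0   7   7   7  12  12  12  12  17  17  17  17  17
  4   0   7   7   7  12  12  12  12  17  17  17  17  17
  5   0   7   7   7  12  12  12  12  17  17  17  17  17
  6   0   7   7   7  12  18  18  18  23  23  23  23  28

12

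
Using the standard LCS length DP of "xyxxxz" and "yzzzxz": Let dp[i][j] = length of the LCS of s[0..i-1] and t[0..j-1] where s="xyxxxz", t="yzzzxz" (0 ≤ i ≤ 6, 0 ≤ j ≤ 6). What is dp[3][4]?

1

   ''  y  z  z  z  x  z
''  0  0  0  0  0  0  0
 x  0  0  0  0  0  1  1
 y  0  1  1  1  1  1  1
 x  0  1  1  1  1  2  2
 x  0  1  1  1  1  2  2
 x  0  1  1  1  1  2  2
 z  0  1  2  2  2  2  3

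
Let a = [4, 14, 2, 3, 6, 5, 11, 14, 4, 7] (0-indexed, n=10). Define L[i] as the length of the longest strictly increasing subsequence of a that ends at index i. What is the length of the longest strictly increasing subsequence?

5

   i    0    1    2    3    4    5    6    7    8    9
a[i]    4   14    2    3    6    5   11   14    4    7
L[i]    1    2    1    2    3    3    4    5    3    4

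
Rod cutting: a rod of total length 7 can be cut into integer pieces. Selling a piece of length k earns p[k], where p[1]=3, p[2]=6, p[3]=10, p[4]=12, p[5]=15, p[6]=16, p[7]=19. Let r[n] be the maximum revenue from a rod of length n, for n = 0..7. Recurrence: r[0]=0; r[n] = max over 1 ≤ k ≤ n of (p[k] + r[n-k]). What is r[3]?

10

   n    0    1    2    3    4    5    6    7
r[n]    0    3    6   10   13   16   20   23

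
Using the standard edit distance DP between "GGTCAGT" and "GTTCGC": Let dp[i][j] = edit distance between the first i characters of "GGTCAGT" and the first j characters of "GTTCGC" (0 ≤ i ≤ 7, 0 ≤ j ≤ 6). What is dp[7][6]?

   ''  G  T  T  C  G  C
''  0  1  2  3  4  5  6
 G  1  0  1  2  3  4  5
 G  2  1  1  2  3  3  4
 T  3  2  1  1  2  3  4
 C  4  3  2  2  1  2  3
 A  5  4  3  3  2  2  3
 G  6  5  4  4  3  2  3
 T  7  6  5  4  4  3  3

3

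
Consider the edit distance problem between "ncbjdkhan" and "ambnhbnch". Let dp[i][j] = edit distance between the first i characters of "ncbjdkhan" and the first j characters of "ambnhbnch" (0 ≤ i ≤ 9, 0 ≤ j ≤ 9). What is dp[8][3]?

   ''  a  m  b  n  h  b  n  c  h
''  0  1  2  3  4  5  6  7  8  9
 n  1  1  2  3  3  4  5  6  7  8
 c  2  2  2  3  4  4  5  6  6  7
 b  3  3  3  2  3  4  4  5  6  7
 j  4  4  4  3  3  4  5  5  6  7
 d  5  5  5  4  4  4  5  6  6  7
 k  6  6  6  5  5  5  5  6  7  7
 h  7  7  7  6  6  5  6  6  7  7
 a  8  7  8  7  7  6  6  7  7  8
 n  9  8  8  8  7  7  7  6  7  8

7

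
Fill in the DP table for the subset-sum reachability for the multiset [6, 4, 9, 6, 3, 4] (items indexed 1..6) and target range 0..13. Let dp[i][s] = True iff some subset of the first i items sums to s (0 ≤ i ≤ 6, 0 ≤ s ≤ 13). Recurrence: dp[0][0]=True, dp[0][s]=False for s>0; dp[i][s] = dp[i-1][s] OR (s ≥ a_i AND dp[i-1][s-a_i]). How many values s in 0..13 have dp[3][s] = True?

i\s   0   1   2   3   4   5   6   7   8   9  10  11  12  13
  0   T   F   F   F   F   F   F   F   F   F   F   F   F   F
  1   T   F   F   F   F   F   T   F   F   F   F   F   F   F
  2   T   F   F   F   T   F   T   F   F   F   T   F   F   F
  3   T   F   F   F   T   F   T   F   F   T   T   F   F   T
  4   T   F   F   F   T   F   T   F   F   T   T   F   T   T
  5   T   F   F   T   T   F   T   T   F   T   T   F   T   T
  6   T   F   F   T   T   F   T   T   T   T   T   T   T   T

6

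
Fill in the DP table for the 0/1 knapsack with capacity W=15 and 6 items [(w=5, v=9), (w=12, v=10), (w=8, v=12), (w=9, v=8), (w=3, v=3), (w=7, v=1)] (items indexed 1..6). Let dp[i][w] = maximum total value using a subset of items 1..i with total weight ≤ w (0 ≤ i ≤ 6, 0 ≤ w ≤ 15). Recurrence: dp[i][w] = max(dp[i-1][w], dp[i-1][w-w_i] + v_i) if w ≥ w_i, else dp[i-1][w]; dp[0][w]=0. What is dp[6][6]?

9

i\w   0   1   2   3   4   5   6   7   8   9  10  11  12  13  14  15
  0   0   0   0   0   0   0   0   0   0   0   0   0   0   0   0   0
  1   0   0   0   0   0   9   9   9   9   9   9   9   9   9   9   9
  2   0   0   0   0   0   9   9   9   9   9   9   9  10  10  10  10
  3   0   0   0   0   0   9   9   9  12  12  12  12  12  21  21  21
  4   0   0   0   0   0   9   9   9  12  12  12  12  12  21  21  21
  5   0   0   0   3   3   9   9   9  12  12  12  15  15  21  21  21
  6   0   0   0   3   3   9   9   9  12  12  12  15  15  21  21  21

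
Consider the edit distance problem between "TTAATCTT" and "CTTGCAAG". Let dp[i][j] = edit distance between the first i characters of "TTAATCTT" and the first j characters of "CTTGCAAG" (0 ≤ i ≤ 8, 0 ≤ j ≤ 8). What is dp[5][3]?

   ''  C  T  T  G  C  A  A  G
''  0  1  2  3  4  5  6  7  8
 T  1  1  1  2  3  4  5  6  7
 T  2  2  1  1  2  3  4  5  6
 A  3  3  2  2  2  3  3  4  5
 A  4  4  3  3  3  3  3  3  4
 T  5  5  4  3  4  4  4  4  4
 C  6  5  5  4  4  4  5  5  5
 T  7  6  5  5  5  5  5  6  6
 T  8  7  6  5  6  6  6  6  7

3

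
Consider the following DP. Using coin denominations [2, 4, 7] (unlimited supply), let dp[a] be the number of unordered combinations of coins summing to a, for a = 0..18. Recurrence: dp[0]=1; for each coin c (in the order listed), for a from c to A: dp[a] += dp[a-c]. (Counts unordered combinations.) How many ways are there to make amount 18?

7

after  coin     0     1     2     3     4     5     6     7     8     9    10    11    12    13    14    15    16    17    18
          2     1     0     1     0     1     0     1     0     1     0     1     0     1     0     1     0     1     0     1
          4     1     0     1     0     2     0     2     0     3     0     3     0     4     0     4     0     5     0     5
          7     1     0     1     0     2     0     2     1     3     1     3     2     4     2     5     3     6     3     7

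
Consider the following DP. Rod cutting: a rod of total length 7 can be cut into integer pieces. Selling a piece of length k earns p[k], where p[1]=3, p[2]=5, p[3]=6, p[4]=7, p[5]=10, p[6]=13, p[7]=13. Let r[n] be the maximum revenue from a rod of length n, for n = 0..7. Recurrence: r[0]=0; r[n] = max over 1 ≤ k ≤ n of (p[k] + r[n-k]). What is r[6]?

18

   n    0    1    2    3    4    5    6    7
r[n]    0    3    6    9   12   15   18   21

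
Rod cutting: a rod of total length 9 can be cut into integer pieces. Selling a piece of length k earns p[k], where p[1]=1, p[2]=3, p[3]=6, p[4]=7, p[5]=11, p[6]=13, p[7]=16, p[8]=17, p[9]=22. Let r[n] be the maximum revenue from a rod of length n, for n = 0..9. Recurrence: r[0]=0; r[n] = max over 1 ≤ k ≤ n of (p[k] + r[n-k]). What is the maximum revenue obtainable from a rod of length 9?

   n    0    1    2    3    4    5    6    7    8    9
r[n]    0    1    3    6    7   11   13   16   17   22

22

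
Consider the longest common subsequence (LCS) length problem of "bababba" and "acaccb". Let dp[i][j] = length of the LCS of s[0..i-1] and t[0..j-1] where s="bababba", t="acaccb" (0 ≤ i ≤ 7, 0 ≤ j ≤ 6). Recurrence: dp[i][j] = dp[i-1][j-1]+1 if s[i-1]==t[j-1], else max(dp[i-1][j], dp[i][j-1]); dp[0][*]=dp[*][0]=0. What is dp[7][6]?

3

   ''  a  c  a  c  c  b
''  0  0  0  0  0  0  0
 b  0  0  0  0  0  0  1
 a  0  1  1  1  1  1  1
 b  0  1  1  1  1  1  2
 a  0  1  1  2  2  2  2
 b  0  1  1  2  2  2  3
 b  0  1  1  2  2  2  3
 a  0  1  1  2  2  2  3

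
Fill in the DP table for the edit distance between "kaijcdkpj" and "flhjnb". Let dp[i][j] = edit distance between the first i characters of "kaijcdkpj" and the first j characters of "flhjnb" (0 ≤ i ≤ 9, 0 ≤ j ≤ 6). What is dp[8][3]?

   ''  f  l  h  j  n  b
''  0  1  2  3  4  5  6
 k  1  1  2  3  4  5  6
 a  2  2  2  3  4  5  6
 i  3  3  3  3  4  5  6
 j  4  4  4  4  3  4  5
 c  5  5  5  5  4  4  5
 d  6  6  6  6  5  5  5
 k  7  7  7  7  6  6  6
 p  8  8  8  8  7  7  7
 j  9  9  9  9  8  8  8

8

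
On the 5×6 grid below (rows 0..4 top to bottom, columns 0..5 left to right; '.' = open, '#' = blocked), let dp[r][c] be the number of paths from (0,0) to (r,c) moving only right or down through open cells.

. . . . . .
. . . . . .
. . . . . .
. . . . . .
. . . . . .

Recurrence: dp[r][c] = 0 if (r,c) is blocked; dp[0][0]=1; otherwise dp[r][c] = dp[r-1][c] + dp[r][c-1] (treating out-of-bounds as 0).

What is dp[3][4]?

r\c   0   1   2   3   4   5
  0   1   1   1   1   1   1
  1   1   2   3   4   5   6
  2   1   3   6  10  15  21
  3   1   4  10  20  35  56
  4   1   5  15  35  70 126

35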